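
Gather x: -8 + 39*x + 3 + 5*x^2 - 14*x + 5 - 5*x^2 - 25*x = 0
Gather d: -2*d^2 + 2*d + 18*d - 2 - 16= -2*d^2 + 20*d - 18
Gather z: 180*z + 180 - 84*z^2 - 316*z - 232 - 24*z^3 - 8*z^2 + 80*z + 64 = -24*z^3 - 92*z^2 - 56*z + 12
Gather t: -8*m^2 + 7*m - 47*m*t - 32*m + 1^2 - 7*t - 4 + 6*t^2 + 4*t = -8*m^2 - 25*m + 6*t^2 + t*(-47*m - 3) - 3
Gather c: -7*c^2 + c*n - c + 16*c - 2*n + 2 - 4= -7*c^2 + c*(n + 15) - 2*n - 2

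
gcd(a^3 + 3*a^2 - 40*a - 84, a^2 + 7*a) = a + 7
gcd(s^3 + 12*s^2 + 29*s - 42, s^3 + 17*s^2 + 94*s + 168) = s^2 + 13*s + 42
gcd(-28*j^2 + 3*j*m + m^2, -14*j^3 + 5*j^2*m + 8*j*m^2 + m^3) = 7*j + m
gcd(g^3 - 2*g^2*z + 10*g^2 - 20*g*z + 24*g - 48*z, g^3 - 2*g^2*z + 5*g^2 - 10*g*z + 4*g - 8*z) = -g^2 + 2*g*z - 4*g + 8*z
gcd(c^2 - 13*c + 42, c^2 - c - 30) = c - 6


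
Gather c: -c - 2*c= -3*c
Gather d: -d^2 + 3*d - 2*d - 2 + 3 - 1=-d^2 + d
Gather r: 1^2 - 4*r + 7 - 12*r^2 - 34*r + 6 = -12*r^2 - 38*r + 14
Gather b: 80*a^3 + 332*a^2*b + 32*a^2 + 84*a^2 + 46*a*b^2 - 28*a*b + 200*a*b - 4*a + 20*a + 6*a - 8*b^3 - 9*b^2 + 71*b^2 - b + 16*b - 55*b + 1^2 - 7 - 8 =80*a^3 + 116*a^2 + 22*a - 8*b^3 + b^2*(46*a + 62) + b*(332*a^2 + 172*a - 40) - 14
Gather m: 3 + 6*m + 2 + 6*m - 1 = 12*m + 4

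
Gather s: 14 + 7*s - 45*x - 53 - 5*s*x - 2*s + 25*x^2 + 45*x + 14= s*(5 - 5*x) + 25*x^2 - 25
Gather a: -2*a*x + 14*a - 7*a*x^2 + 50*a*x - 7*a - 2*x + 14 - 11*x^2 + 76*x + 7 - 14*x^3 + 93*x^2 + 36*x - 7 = a*(-7*x^2 + 48*x + 7) - 14*x^3 + 82*x^2 + 110*x + 14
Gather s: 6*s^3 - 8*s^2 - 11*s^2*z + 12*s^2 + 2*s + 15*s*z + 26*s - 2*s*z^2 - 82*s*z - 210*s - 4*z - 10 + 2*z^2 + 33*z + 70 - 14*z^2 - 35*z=6*s^3 + s^2*(4 - 11*z) + s*(-2*z^2 - 67*z - 182) - 12*z^2 - 6*z + 60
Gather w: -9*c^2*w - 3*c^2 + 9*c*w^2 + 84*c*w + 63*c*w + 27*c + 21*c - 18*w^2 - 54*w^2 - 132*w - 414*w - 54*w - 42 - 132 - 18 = -3*c^2 + 48*c + w^2*(9*c - 72) + w*(-9*c^2 + 147*c - 600) - 192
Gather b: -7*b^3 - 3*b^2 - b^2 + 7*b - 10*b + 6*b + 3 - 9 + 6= -7*b^3 - 4*b^2 + 3*b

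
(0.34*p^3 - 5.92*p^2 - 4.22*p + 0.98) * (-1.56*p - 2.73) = -0.5304*p^4 + 8.307*p^3 + 22.7448*p^2 + 9.9918*p - 2.6754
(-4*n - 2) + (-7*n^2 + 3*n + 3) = -7*n^2 - n + 1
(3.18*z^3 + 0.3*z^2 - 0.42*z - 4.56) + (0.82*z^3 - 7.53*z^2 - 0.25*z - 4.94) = 4.0*z^3 - 7.23*z^2 - 0.67*z - 9.5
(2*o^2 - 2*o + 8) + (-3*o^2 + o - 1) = -o^2 - o + 7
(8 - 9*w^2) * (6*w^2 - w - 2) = -54*w^4 + 9*w^3 + 66*w^2 - 8*w - 16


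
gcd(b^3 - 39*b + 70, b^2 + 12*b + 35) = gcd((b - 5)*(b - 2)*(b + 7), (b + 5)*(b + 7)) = b + 7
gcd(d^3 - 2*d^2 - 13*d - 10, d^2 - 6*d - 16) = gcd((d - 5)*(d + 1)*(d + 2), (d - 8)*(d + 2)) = d + 2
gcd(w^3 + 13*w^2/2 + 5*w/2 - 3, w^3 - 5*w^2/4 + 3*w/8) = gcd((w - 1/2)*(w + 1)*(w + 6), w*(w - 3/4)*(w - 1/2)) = w - 1/2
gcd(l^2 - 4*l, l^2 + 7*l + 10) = 1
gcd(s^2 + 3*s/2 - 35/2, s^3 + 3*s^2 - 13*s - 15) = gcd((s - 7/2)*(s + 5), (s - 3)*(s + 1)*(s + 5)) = s + 5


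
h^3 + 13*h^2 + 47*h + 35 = (h + 1)*(h + 5)*(h + 7)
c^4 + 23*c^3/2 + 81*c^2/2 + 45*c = c*(c + 5/2)*(c + 3)*(c + 6)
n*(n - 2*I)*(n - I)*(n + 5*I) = n^4 + 2*I*n^3 + 13*n^2 - 10*I*n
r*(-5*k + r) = -5*k*r + r^2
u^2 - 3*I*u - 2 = (u - 2*I)*(u - I)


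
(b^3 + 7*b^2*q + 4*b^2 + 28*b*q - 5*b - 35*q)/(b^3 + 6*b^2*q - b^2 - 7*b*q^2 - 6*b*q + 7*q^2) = (-b - 5)/(-b + q)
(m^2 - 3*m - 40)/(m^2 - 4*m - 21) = (-m^2 + 3*m + 40)/(-m^2 + 4*m + 21)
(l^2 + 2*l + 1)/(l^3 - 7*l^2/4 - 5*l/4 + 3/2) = 4*(l + 1)/(4*l^2 - 11*l + 6)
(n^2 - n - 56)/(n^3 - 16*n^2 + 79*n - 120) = (n + 7)/(n^2 - 8*n + 15)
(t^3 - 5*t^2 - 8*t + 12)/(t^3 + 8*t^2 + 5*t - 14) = (t - 6)/(t + 7)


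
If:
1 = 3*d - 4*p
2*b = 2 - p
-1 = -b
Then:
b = 1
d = 1/3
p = 0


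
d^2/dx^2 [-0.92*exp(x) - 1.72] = -0.92*exp(x)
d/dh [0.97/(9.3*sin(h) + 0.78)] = -9.021*cos(h)/(9.3*sin(h) + 0.78)^2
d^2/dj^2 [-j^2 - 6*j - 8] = -2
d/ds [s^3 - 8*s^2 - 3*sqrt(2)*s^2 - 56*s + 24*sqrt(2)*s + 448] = 3*s^2 - 16*s - 6*sqrt(2)*s - 56 + 24*sqrt(2)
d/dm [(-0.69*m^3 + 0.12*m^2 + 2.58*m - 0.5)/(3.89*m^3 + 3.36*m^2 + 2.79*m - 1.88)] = (-2.7852*m^4 - 23.9226*m^3 + 1.3926*m^2 + 2.9088*m - 3.4554)/(15.1321*m^6 + 26.1408*m^5 + 32.9958*m^4 + 4.1224*m^3 - 4.8495*m^2 - 10.4904*m + 3.5344)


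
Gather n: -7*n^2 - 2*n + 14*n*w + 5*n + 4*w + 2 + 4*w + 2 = -7*n^2 + n*(14*w + 3) + 8*w + 4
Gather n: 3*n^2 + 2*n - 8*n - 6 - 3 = 3*n^2 - 6*n - 9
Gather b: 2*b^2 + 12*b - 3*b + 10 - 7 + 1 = 2*b^2 + 9*b + 4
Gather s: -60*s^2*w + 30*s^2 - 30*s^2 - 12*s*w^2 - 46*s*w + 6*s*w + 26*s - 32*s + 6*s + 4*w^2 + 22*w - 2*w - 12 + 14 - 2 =-60*s^2*w + s*(-12*w^2 - 40*w) + 4*w^2 + 20*w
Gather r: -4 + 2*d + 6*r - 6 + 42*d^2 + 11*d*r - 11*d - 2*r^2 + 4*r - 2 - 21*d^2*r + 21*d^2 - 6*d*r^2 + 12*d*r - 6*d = 63*d^2 - 15*d + r^2*(-6*d - 2) + r*(-21*d^2 + 23*d + 10) - 12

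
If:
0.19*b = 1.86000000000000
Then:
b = 9.79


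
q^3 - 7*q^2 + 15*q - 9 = (q - 3)^2*(q - 1)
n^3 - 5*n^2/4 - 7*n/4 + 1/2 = (n - 2)*(n - 1/4)*(n + 1)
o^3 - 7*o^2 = o^2*(o - 7)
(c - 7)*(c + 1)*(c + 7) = c^3 + c^2 - 49*c - 49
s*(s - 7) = s^2 - 7*s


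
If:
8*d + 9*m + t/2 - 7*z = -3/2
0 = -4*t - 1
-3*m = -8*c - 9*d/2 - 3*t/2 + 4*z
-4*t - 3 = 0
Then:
No Solution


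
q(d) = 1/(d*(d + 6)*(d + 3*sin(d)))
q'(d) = (-3*cos(d) - 1)/(d*(d + 6)*(d + 3*sin(d))^2) - 1/(d*(d + 6)^2*(d + 3*sin(d))) - 1/(d^2*(d + 6)*(d + 3*sin(d))) = (-d*(d + 6)*(3*cos(d) + 1) - d*(d + 3*sin(d)) + (-d - 6)*(d + 3*sin(d)))/(d^2*(d + 6)^2*(d + 3*sin(d))^2)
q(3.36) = 0.01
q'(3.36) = 0.00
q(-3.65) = 0.05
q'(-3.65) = -0.05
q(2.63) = 0.01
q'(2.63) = -0.00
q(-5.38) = 0.10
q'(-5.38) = -0.05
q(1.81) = 0.01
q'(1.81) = -0.01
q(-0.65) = 0.12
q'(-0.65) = 0.32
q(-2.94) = 0.03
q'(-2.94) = -0.02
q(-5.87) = 0.28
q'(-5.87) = -1.89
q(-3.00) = 0.03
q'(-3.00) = -0.02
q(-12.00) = 0.00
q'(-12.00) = 0.00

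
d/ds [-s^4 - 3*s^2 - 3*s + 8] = -4*s^3 - 6*s - 3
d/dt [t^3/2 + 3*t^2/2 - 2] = 3*t*(t + 2)/2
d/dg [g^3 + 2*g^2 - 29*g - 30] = 3*g^2 + 4*g - 29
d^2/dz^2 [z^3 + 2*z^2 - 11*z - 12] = 6*z + 4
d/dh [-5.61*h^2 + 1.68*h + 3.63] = 1.68 - 11.22*h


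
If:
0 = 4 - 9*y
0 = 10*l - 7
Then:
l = 7/10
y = 4/9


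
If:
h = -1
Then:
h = -1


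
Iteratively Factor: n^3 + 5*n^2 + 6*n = (n)*(n^2 + 5*n + 6) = n*(n + 3)*(n + 2)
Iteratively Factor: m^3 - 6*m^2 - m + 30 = (m - 5)*(m^2 - m - 6) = (m - 5)*(m - 3)*(m + 2)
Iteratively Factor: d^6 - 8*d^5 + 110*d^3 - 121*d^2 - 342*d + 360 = (d + 3)*(d^5 - 11*d^4 + 33*d^3 + 11*d^2 - 154*d + 120) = (d - 5)*(d + 3)*(d^4 - 6*d^3 + 3*d^2 + 26*d - 24) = (d - 5)*(d - 4)*(d + 3)*(d^3 - 2*d^2 - 5*d + 6) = (d - 5)*(d - 4)*(d - 1)*(d + 3)*(d^2 - d - 6) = (d - 5)*(d - 4)*(d - 3)*(d - 1)*(d + 3)*(d + 2)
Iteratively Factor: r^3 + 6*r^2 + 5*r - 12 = (r + 4)*(r^2 + 2*r - 3) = (r - 1)*(r + 4)*(r + 3)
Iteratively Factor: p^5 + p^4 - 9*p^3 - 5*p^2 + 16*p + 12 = (p + 1)*(p^4 - 9*p^2 + 4*p + 12) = (p - 2)*(p + 1)*(p^3 + 2*p^2 - 5*p - 6) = (p - 2)^2*(p + 1)*(p^2 + 4*p + 3) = (p - 2)^2*(p + 1)*(p + 3)*(p + 1)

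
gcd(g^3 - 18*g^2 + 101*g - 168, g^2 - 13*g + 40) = g - 8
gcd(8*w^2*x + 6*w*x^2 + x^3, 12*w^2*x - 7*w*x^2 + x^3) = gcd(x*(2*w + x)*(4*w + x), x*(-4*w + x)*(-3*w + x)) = x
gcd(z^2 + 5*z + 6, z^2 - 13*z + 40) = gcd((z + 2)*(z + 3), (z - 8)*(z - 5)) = 1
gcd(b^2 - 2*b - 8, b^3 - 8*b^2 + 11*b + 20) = b - 4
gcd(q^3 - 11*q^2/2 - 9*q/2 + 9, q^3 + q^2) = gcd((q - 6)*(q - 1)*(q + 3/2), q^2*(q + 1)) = 1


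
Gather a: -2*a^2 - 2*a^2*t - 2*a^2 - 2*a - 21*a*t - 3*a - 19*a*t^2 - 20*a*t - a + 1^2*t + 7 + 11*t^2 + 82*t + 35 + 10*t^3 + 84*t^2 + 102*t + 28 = a^2*(-2*t - 4) + a*(-19*t^2 - 41*t - 6) + 10*t^3 + 95*t^2 + 185*t + 70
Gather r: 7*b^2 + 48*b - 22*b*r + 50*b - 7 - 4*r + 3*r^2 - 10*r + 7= 7*b^2 + 98*b + 3*r^2 + r*(-22*b - 14)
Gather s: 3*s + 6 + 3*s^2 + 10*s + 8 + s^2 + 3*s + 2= 4*s^2 + 16*s + 16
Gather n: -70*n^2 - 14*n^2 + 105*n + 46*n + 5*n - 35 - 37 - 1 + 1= -84*n^2 + 156*n - 72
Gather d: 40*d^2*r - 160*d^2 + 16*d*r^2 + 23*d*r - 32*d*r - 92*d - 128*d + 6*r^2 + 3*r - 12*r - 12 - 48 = d^2*(40*r - 160) + d*(16*r^2 - 9*r - 220) + 6*r^2 - 9*r - 60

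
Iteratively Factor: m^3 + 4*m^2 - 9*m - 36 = (m + 4)*(m^2 - 9) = (m - 3)*(m + 4)*(m + 3)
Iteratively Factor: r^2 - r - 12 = (r - 4)*(r + 3)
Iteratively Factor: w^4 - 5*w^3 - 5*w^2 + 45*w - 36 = (w - 1)*(w^3 - 4*w^2 - 9*w + 36) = (w - 4)*(w - 1)*(w^2 - 9) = (w - 4)*(w - 1)*(w + 3)*(w - 3)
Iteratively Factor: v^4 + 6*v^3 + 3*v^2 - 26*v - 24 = (v + 3)*(v^3 + 3*v^2 - 6*v - 8) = (v - 2)*(v + 3)*(v^2 + 5*v + 4) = (v - 2)*(v + 1)*(v + 3)*(v + 4)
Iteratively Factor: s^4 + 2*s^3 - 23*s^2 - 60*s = (s)*(s^3 + 2*s^2 - 23*s - 60) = s*(s - 5)*(s^2 + 7*s + 12) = s*(s - 5)*(s + 4)*(s + 3)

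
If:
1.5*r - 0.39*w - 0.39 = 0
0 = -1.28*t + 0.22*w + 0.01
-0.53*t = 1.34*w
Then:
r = 0.26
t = 0.01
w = -0.00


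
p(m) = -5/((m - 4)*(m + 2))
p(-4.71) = -0.21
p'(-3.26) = -0.51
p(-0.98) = 0.98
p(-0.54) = 0.75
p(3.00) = 1.00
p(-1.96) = 20.97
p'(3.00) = 0.80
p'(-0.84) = -0.58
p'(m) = 5/((m - 4)*(m + 2)^2) + 5/((m - 4)^2*(m + 2))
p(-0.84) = 0.89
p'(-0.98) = -0.77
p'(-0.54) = -0.35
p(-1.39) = 1.52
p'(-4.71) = -0.10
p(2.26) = 0.67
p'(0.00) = -0.16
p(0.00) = 0.62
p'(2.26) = 0.23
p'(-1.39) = -2.21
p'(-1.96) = -520.81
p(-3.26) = -0.55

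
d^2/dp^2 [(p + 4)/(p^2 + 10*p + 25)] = 2*(p + 2)/(p^4 + 20*p^3 + 150*p^2 + 500*p + 625)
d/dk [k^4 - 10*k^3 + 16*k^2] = 2*k*(2*k^2 - 15*k + 16)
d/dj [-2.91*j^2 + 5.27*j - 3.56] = 5.27 - 5.82*j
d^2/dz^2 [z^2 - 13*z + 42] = 2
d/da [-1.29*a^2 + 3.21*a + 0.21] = 3.21 - 2.58*a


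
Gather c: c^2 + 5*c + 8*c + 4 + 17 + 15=c^2 + 13*c + 36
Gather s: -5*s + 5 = 5 - 5*s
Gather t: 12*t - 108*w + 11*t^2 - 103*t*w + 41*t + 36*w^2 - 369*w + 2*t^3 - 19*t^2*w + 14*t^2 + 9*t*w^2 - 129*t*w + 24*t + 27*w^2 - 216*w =2*t^3 + t^2*(25 - 19*w) + t*(9*w^2 - 232*w + 77) + 63*w^2 - 693*w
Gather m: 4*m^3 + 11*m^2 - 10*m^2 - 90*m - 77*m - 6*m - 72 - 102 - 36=4*m^3 + m^2 - 173*m - 210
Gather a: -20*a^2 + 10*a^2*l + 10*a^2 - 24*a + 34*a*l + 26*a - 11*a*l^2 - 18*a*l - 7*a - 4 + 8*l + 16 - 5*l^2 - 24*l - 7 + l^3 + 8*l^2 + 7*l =a^2*(10*l - 10) + a*(-11*l^2 + 16*l - 5) + l^3 + 3*l^2 - 9*l + 5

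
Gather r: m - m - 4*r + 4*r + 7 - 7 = 0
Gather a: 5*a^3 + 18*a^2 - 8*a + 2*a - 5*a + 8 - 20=5*a^3 + 18*a^2 - 11*a - 12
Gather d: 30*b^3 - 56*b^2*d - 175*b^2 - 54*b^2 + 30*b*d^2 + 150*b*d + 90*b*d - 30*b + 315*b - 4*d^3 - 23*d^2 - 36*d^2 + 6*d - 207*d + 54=30*b^3 - 229*b^2 + 285*b - 4*d^3 + d^2*(30*b - 59) + d*(-56*b^2 + 240*b - 201) + 54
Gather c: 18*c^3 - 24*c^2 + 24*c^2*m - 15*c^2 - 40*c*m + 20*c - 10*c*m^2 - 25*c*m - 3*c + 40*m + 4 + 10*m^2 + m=18*c^3 + c^2*(24*m - 39) + c*(-10*m^2 - 65*m + 17) + 10*m^2 + 41*m + 4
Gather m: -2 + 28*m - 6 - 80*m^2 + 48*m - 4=-80*m^2 + 76*m - 12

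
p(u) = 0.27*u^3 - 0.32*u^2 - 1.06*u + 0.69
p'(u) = 0.81*u^2 - 0.64*u - 1.06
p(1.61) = -0.72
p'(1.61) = 0.01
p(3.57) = 5.11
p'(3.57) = 6.98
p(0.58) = 0.02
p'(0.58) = -1.16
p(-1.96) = -0.49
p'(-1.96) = 3.31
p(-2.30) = -1.85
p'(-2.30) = 4.70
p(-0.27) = 0.95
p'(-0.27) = -0.83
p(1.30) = -0.64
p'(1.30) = -0.52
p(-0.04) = 0.73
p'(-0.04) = -1.03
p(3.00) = 1.92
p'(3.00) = 4.31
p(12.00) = 408.45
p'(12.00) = 107.90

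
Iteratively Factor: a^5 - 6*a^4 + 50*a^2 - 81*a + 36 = (a - 1)*(a^4 - 5*a^3 - 5*a^2 + 45*a - 36) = (a - 3)*(a - 1)*(a^3 - 2*a^2 - 11*a + 12) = (a - 3)*(a - 1)*(a + 3)*(a^2 - 5*a + 4) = (a - 4)*(a - 3)*(a - 1)*(a + 3)*(a - 1)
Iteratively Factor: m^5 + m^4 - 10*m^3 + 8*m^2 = (m)*(m^4 + m^3 - 10*m^2 + 8*m) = m^2*(m^3 + m^2 - 10*m + 8) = m^2*(m - 2)*(m^2 + 3*m - 4) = m^2*(m - 2)*(m + 4)*(m - 1)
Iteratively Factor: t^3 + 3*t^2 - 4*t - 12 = (t + 3)*(t^2 - 4) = (t + 2)*(t + 3)*(t - 2)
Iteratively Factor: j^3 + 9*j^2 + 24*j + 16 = (j + 4)*(j^2 + 5*j + 4) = (j + 1)*(j + 4)*(j + 4)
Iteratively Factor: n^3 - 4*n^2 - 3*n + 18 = (n - 3)*(n^2 - n - 6) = (n - 3)*(n + 2)*(n - 3)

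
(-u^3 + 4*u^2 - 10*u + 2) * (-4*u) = 4*u^4 - 16*u^3 + 40*u^2 - 8*u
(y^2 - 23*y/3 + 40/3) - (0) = y^2 - 23*y/3 + 40/3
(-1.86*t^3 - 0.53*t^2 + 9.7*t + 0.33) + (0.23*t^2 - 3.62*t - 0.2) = -1.86*t^3 - 0.3*t^2 + 6.08*t + 0.13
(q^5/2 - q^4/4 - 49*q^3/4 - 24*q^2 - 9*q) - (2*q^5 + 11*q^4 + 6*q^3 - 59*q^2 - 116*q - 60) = -3*q^5/2 - 45*q^4/4 - 73*q^3/4 + 35*q^2 + 107*q + 60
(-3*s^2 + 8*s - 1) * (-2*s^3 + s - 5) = 6*s^5 - 16*s^4 - s^3 + 23*s^2 - 41*s + 5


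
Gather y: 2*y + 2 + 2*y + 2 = 4*y + 4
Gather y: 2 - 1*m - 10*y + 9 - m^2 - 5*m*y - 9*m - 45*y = -m^2 - 10*m + y*(-5*m - 55) + 11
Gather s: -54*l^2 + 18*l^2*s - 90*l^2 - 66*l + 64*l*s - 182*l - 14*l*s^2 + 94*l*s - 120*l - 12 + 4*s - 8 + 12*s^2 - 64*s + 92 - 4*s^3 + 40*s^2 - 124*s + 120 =-144*l^2 - 368*l - 4*s^3 + s^2*(52 - 14*l) + s*(18*l^2 + 158*l - 184) + 192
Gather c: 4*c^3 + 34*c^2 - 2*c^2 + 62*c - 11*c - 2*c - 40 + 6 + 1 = 4*c^3 + 32*c^2 + 49*c - 33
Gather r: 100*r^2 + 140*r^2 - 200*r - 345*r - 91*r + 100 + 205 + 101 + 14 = 240*r^2 - 636*r + 420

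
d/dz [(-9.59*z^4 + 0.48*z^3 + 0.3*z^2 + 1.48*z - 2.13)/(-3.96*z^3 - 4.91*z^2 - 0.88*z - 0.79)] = (37.9764*z^6 + 94.1738*z^5 + 24.1488*z^4 + 41.1812*z^3 - 19.4392*z^2 - 21.3906*z - 3.0436)/(15.6816*z^6 + 38.8872*z^5 + 31.0777*z^4 + 14.8984*z^3 + 8.5322*z^2 + 1.3904*z + 0.6241)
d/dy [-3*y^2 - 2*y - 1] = -6*y - 2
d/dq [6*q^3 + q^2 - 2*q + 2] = 18*q^2 + 2*q - 2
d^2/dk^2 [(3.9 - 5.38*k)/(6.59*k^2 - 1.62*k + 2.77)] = (-(5.38*k - 3.9)*(13.18*k - 1.62)*(26.36*k - 3.24) + (212.7252*k - 68.8332)*(6.59*k^2 - 1.62*k + 2.77))/(6.59*k^2 - 1.62*k + 2.77)^3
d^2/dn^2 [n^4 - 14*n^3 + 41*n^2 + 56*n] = 12*n^2 - 84*n + 82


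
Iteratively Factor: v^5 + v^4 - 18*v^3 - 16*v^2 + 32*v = (v + 2)*(v^4 - v^3 - 16*v^2 + 16*v) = v*(v + 2)*(v^3 - v^2 - 16*v + 16) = v*(v + 2)*(v + 4)*(v^2 - 5*v + 4) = v*(v - 1)*(v + 2)*(v + 4)*(v - 4)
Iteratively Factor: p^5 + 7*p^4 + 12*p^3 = (p)*(p^4 + 7*p^3 + 12*p^2) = p*(p + 3)*(p^3 + 4*p^2) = p^2*(p + 3)*(p^2 + 4*p) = p^3*(p + 3)*(p + 4)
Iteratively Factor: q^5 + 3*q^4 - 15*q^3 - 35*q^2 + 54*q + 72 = (q - 3)*(q^4 + 6*q^3 + 3*q^2 - 26*q - 24) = (q - 3)*(q - 2)*(q^3 + 8*q^2 + 19*q + 12) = (q - 3)*(q - 2)*(q + 3)*(q^2 + 5*q + 4) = (q - 3)*(q - 2)*(q + 3)*(q + 4)*(q + 1)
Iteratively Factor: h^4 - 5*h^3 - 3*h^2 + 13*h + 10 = (h + 1)*(h^3 - 6*h^2 + 3*h + 10) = (h - 2)*(h + 1)*(h^2 - 4*h - 5) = (h - 2)*(h + 1)^2*(h - 5)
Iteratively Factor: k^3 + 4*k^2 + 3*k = (k + 1)*(k^2 + 3*k) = k*(k + 1)*(k + 3)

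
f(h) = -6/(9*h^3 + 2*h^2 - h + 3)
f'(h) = -6*(-27*h^2 - 4*h + 1)/(9*h^3 + 2*h^2 - h + 3)^2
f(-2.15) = 0.08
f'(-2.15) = 0.12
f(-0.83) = -97.22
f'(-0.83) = 22494.64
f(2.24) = -0.05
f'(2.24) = 0.07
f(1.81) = -0.10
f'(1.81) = 0.15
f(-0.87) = 11.06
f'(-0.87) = 325.03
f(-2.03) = 0.10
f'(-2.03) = 0.16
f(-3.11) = 0.02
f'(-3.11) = 0.02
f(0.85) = -0.66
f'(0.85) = 1.58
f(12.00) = 0.00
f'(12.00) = 0.00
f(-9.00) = 0.00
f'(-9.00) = 0.00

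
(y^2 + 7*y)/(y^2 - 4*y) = (y + 7)/(y - 4)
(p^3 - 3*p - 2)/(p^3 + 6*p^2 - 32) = (p^2 + 2*p + 1)/(p^2 + 8*p + 16)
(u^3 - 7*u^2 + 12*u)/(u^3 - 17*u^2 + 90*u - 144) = u*(u - 4)/(u^2 - 14*u + 48)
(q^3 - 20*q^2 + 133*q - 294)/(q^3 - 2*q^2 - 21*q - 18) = (q^2 - 14*q + 49)/(q^2 + 4*q + 3)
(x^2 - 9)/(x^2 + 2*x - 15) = (x + 3)/(x + 5)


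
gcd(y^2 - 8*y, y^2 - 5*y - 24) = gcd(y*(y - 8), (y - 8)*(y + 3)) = y - 8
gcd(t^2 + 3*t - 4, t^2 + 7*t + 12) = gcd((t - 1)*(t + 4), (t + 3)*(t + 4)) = t + 4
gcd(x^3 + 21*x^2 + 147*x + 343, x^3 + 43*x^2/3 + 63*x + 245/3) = x + 7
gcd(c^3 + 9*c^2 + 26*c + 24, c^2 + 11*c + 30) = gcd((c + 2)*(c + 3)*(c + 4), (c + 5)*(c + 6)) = 1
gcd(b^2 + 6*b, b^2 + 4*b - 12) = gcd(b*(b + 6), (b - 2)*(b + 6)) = b + 6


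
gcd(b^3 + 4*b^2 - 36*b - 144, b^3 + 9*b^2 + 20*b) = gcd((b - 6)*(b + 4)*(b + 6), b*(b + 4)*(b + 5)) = b + 4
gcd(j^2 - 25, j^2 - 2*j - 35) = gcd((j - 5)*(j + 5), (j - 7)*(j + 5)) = j + 5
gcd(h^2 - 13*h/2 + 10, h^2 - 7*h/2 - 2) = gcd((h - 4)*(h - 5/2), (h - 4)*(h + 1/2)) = h - 4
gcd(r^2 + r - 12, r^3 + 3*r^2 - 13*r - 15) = r - 3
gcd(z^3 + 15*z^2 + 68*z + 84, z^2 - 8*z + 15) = 1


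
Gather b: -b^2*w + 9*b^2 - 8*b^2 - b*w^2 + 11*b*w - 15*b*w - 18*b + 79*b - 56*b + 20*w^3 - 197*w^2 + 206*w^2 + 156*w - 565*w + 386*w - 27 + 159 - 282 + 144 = b^2*(1 - w) + b*(-w^2 - 4*w + 5) + 20*w^3 + 9*w^2 - 23*w - 6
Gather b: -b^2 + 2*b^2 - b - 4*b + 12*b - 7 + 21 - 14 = b^2 + 7*b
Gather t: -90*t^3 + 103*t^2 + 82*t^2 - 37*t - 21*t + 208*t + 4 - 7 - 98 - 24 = -90*t^3 + 185*t^2 + 150*t - 125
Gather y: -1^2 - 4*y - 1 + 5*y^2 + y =5*y^2 - 3*y - 2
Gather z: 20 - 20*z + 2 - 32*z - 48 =-52*z - 26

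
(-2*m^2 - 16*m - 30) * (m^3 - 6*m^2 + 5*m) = -2*m^5 - 4*m^4 + 56*m^3 + 100*m^2 - 150*m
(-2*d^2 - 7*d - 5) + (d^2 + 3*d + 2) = -d^2 - 4*d - 3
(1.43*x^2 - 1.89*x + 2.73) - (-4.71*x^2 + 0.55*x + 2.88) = 6.14*x^2 - 2.44*x - 0.15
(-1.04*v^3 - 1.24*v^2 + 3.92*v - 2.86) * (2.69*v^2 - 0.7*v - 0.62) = -2.7976*v^5 - 2.6076*v^4 + 12.0576*v^3 - 9.6686*v^2 - 0.4284*v + 1.7732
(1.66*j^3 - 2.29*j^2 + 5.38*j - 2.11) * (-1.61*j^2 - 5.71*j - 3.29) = -2.6726*j^5 - 5.7917*j^4 - 1.0473*j^3 - 19.7886*j^2 - 5.6521*j + 6.9419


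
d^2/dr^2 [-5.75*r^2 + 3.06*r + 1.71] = -11.5000000000000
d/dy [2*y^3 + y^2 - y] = 6*y^2 + 2*y - 1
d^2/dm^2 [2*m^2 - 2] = 4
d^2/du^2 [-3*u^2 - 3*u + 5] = -6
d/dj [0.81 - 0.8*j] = -0.800000000000000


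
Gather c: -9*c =-9*c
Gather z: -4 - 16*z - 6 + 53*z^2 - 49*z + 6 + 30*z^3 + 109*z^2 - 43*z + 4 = 30*z^3 + 162*z^2 - 108*z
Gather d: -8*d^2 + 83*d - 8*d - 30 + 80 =-8*d^2 + 75*d + 50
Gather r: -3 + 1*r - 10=r - 13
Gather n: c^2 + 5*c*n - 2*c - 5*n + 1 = c^2 - 2*c + n*(5*c - 5) + 1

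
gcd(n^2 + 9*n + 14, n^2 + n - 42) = n + 7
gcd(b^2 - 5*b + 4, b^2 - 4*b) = b - 4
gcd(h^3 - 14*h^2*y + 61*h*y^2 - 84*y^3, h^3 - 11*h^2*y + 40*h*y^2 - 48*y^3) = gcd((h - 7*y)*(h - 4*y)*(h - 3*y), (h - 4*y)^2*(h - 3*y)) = h^2 - 7*h*y + 12*y^2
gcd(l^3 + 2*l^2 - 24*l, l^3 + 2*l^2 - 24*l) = l^3 + 2*l^2 - 24*l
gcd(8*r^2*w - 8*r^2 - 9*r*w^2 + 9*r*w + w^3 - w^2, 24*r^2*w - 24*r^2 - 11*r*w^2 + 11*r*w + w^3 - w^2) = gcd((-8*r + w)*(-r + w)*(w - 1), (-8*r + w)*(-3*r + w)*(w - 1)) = 8*r*w - 8*r - w^2 + w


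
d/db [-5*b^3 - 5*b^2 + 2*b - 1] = -15*b^2 - 10*b + 2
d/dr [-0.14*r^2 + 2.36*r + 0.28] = 2.36 - 0.28*r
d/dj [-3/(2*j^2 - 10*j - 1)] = 6*(2*j - 5)/(-2*j^2 + 10*j + 1)^2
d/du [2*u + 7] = 2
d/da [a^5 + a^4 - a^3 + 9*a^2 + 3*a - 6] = 5*a^4 + 4*a^3 - 3*a^2 + 18*a + 3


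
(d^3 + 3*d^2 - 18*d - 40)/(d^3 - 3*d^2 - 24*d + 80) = (d + 2)/(d - 4)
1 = 1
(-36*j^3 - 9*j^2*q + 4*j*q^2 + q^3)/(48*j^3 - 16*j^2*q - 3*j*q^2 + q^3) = (3*j + q)/(-4*j + q)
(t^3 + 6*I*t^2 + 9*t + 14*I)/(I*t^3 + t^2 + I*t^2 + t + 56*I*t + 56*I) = (-I*t^2 - t - 2*I)/(t^2 + t*(1 - 8*I) - 8*I)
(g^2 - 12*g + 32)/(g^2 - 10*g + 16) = (g - 4)/(g - 2)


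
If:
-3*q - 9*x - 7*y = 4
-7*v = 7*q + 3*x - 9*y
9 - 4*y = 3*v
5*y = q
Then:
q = -295/28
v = 122/21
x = 593/126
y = -59/28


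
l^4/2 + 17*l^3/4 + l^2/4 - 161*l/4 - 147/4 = (l/2 + 1/2)*(l - 3)*(l + 7/2)*(l + 7)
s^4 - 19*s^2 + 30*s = s*(s - 3)*(s - 2)*(s + 5)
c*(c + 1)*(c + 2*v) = c^3 + 2*c^2*v + c^2 + 2*c*v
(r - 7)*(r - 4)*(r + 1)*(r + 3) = r^4 - 7*r^3 - 13*r^2 + 79*r + 84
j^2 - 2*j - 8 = (j - 4)*(j + 2)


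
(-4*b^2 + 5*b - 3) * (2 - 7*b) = 28*b^3 - 43*b^2 + 31*b - 6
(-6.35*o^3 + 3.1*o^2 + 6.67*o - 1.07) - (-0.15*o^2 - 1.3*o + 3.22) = -6.35*o^3 + 3.25*o^2 + 7.97*o - 4.29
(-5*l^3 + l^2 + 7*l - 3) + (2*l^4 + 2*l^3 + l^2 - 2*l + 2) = 2*l^4 - 3*l^3 + 2*l^2 + 5*l - 1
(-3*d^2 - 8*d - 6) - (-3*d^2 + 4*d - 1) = -12*d - 5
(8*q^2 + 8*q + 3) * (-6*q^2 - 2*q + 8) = -48*q^4 - 64*q^3 + 30*q^2 + 58*q + 24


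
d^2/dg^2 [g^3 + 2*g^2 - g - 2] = 6*g + 4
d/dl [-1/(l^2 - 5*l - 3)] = (2*l - 5)/(-l^2 + 5*l + 3)^2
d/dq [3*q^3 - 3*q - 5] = 9*q^2 - 3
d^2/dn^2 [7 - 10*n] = 0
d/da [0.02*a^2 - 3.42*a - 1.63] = 0.04*a - 3.42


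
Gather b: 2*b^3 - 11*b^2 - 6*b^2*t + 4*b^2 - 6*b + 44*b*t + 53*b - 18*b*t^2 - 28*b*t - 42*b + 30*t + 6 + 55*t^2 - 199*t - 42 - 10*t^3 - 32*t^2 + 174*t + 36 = 2*b^3 + b^2*(-6*t - 7) + b*(-18*t^2 + 16*t + 5) - 10*t^3 + 23*t^2 + 5*t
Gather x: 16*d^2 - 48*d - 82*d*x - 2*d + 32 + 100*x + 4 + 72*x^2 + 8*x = 16*d^2 - 50*d + 72*x^2 + x*(108 - 82*d) + 36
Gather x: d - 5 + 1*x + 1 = d + x - 4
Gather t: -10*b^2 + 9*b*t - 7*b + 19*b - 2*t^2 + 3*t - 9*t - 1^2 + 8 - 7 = -10*b^2 + 12*b - 2*t^2 + t*(9*b - 6)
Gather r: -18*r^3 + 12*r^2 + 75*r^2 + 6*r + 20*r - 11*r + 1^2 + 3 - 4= -18*r^3 + 87*r^2 + 15*r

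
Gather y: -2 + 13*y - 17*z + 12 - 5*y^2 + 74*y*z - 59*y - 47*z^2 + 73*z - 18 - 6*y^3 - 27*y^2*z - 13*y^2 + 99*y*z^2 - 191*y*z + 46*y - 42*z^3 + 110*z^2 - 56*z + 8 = -6*y^3 + y^2*(-27*z - 18) + y*(99*z^2 - 117*z) - 42*z^3 + 63*z^2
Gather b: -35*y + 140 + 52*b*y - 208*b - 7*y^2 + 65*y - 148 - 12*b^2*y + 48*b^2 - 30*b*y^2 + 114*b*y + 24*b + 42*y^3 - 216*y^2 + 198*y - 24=b^2*(48 - 12*y) + b*(-30*y^2 + 166*y - 184) + 42*y^3 - 223*y^2 + 228*y - 32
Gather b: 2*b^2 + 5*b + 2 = 2*b^2 + 5*b + 2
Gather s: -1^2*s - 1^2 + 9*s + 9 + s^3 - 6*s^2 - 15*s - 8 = s^3 - 6*s^2 - 7*s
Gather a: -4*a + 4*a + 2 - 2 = 0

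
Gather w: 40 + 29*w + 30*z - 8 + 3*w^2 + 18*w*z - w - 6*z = 3*w^2 + w*(18*z + 28) + 24*z + 32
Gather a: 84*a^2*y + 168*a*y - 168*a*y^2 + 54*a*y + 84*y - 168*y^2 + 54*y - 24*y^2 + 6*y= 84*a^2*y + a*(-168*y^2 + 222*y) - 192*y^2 + 144*y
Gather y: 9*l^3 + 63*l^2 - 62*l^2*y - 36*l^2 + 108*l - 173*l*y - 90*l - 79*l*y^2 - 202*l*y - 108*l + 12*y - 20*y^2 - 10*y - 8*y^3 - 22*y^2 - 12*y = 9*l^3 + 27*l^2 - 90*l - 8*y^3 + y^2*(-79*l - 42) + y*(-62*l^2 - 375*l - 10)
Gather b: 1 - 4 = -3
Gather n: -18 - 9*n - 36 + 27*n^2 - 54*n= 27*n^2 - 63*n - 54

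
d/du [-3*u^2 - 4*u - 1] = -6*u - 4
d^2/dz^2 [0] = 0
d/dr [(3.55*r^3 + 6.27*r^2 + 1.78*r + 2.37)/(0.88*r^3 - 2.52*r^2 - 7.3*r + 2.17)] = (-1.77635683940025e-15*r^5 - 14.4636*r^4 - 54.9628*r^3 - 24.4317*r^2 + 39.1566*r + 21.1636)/(0.7744*r^6 - 4.4352*r^5 - 6.4976*r^4 + 40.6112*r^3 + 42.3532*r^2 - 31.682*r + 4.7089)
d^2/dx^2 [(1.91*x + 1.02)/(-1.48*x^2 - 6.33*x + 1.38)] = (-(1.91*x + 1.02)*(2.96*x + 6.33)*(5.92*x + 12.66) + (16.9608*x + 27.1998)*(1.48*x^2 + 6.33*x - 1.38))/(1.48*x^2 + 6.33*x - 1.38)^3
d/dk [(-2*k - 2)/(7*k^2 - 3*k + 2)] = 2*(7*k^2 + 14*k - 5)/(49*k^4 - 42*k^3 + 37*k^2 - 12*k + 4)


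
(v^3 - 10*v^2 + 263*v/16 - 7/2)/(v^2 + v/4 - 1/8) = (4*v^2 - 39*v + 56)/(2*(2*v + 1))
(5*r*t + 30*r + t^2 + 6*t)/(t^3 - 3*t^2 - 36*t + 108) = (5*r + t)/(t^2 - 9*t + 18)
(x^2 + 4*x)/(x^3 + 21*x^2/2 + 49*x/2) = 2*(x + 4)/(2*x^2 + 21*x + 49)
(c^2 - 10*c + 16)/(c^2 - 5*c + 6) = (c - 8)/(c - 3)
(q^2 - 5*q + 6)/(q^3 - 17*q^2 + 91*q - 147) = (q - 2)/(q^2 - 14*q + 49)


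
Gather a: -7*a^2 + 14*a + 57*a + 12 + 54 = -7*a^2 + 71*a + 66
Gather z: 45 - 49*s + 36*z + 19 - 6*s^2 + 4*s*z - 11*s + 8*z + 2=-6*s^2 - 60*s + z*(4*s + 44) + 66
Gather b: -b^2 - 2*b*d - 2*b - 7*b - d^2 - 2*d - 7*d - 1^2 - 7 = -b^2 + b*(-2*d - 9) - d^2 - 9*d - 8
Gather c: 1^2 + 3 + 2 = 6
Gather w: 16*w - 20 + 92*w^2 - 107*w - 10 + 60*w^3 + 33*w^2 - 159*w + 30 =60*w^3 + 125*w^2 - 250*w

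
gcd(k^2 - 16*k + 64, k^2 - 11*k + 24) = k - 8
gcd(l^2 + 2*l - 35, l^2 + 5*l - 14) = l + 7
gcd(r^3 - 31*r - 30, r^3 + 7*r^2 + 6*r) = r + 1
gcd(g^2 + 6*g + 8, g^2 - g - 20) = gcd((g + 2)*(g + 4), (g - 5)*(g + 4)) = g + 4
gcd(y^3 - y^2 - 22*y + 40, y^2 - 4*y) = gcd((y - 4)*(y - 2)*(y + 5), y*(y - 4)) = y - 4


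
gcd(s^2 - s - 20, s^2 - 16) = s + 4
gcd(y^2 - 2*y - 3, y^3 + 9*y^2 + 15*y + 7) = y + 1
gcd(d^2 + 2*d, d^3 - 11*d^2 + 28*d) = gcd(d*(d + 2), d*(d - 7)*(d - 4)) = d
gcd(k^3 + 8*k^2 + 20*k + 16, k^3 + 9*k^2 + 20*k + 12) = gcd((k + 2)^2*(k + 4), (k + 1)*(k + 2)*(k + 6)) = k + 2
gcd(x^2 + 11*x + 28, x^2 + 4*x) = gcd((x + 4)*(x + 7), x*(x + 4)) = x + 4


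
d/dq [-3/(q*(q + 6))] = 6*(q + 3)/(q^2*(q + 6)^2)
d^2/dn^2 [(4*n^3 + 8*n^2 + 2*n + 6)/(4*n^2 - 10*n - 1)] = 24*(64*n^3 + 42*n^2 - 57*n + 51)/(64*n^6 - 480*n^5 + 1152*n^4 - 760*n^3 - 288*n^2 - 30*n - 1)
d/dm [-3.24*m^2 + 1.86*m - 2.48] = 1.86 - 6.48*m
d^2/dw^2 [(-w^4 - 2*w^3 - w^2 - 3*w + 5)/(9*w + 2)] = 2*(-243*w^4 - 306*w^3 - 132*w^2 - 24*w + 455)/(729*w^3 + 486*w^2 + 108*w + 8)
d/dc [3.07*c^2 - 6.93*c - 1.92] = 6.14*c - 6.93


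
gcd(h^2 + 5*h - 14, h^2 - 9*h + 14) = h - 2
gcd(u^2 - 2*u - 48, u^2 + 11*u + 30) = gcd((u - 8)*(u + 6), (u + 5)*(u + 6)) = u + 6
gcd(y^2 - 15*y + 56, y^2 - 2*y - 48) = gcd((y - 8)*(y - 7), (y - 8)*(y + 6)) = y - 8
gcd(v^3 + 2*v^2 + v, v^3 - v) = v^2 + v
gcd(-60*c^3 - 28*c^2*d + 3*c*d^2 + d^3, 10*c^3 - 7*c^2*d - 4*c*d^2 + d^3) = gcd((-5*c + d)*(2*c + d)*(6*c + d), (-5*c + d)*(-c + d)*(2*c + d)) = 10*c^2 + 3*c*d - d^2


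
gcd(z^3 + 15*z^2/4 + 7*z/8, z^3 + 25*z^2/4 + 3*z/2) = z^2 + z/4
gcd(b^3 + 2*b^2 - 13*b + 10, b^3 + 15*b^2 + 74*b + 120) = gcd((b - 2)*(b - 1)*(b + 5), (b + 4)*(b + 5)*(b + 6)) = b + 5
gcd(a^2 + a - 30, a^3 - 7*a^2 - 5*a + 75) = a - 5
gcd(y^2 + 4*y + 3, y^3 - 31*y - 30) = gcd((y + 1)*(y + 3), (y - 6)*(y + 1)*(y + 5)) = y + 1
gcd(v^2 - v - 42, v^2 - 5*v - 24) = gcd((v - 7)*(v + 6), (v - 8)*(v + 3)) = 1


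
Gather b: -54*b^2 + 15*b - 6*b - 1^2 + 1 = -54*b^2 + 9*b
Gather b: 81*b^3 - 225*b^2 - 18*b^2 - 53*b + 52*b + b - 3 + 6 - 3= 81*b^3 - 243*b^2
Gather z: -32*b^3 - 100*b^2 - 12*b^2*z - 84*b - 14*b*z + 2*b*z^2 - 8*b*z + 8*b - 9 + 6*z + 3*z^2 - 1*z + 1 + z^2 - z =-32*b^3 - 100*b^2 - 76*b + z^2*(2*b + 4) + z*(-12*b^2 - 22*b + 4) - 8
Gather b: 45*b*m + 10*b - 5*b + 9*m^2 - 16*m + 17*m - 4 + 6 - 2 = b*(45*m + 5) + 9*m^2 + m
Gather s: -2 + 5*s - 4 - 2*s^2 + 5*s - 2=-2*s^2 + 10*s - 8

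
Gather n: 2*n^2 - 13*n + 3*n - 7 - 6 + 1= 2*n^2 - 10*n - 12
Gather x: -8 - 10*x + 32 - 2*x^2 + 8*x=-2*x^2 - 2*x + 24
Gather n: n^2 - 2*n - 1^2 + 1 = n^2 - 2*n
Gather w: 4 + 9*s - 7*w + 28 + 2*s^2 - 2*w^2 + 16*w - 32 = 2*s^2 + 9*s - 2*w^2 + 9*w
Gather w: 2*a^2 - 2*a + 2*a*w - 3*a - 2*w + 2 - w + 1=2*a^2 - 5*a + w*(2*a - 3) + 3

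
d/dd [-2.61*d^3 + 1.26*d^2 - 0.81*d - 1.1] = -7.83*d^2 + 2.52*d - 0.81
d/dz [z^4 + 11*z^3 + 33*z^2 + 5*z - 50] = 4*z^3 + 33*z^2 + 66*z + 5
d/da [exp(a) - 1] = exp(a)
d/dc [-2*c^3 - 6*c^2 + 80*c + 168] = -6*c^2 - 12*c + 80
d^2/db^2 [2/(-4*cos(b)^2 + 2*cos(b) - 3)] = 4*(-32*sin(b)^4 - 6*sin(b)^2 - 18*cos(b) + 3*cos(3*b) + 30)/(4*sin(b)^2 + 2*cos(b) - 7)^3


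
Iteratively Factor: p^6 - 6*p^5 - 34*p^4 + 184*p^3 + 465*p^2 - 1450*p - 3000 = (p - 5)*(p^5 - p^4 - 39*p^3 - 11*p^2 + 410*p + 600) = (p - 5)*(p + 3)*(p^4 - 4*p^3 - 27*p^2 + 70*p + 200) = (p - 5)*(p + 3)*(p + 4)*(p^3 - 8*p^2 + 5*p + 50) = (p - 5)^2*(p + 3)*(p + 4)*(p^2 - 3*p - 10) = (p - 5)^3*(p + 3)*(p + 4)*(p + 2)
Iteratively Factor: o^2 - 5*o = (o - 5)*(o)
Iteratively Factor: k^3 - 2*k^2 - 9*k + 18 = (k - 3)*(k^2 + k - 6) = (k - 3)*(k + 3)*(k - 2)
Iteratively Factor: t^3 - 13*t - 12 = (t + 3)*(t^2 - 3*t - 4) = (t - 4)*(t + 3)*(t + 1)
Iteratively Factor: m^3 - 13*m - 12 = (m - 4)*(m^2 + 4*m + 3) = (m - 4)*(m + 3)*(m + 1)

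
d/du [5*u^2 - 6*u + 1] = 10*u - 6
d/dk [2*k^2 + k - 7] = 4*k + 1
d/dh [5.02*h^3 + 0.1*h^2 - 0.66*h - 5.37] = 15.06*h^2 + 0.2*h - 0.66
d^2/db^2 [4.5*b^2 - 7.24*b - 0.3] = 9.00000000000000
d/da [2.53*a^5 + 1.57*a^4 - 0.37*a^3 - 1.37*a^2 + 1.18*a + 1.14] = 12.65*a^4 + 6.28*a^3 - 1.11*a^2 - 2.74*a + 1.18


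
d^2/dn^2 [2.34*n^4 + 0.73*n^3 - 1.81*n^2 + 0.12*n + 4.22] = 28.08*n^2 + 4.38*n - 3.62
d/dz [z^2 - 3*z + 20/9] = 2*z - 3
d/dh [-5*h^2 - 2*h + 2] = -10*h - 2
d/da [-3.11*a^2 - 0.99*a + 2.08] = -6.22*a - 0.99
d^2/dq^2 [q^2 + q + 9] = 2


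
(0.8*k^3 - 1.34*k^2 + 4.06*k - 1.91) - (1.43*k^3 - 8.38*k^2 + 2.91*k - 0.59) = -0.63*k^3 + 7.04*k^2 + 1.15*k - 1.32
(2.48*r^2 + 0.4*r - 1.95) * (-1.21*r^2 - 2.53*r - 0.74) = -3.0008*r^4 - 6.7584*r^3 - 0.4877*r^2 + 4.6375*r + 1.443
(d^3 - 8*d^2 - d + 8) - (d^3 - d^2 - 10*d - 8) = -7*d^2 + 9*d + 16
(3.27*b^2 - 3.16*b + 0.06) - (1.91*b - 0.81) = 3.27*b^2 - 5.07*b + 0.87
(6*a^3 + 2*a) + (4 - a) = 6*a^3 + a + 4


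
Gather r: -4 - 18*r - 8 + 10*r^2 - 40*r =10*r^2 - 58*r - 12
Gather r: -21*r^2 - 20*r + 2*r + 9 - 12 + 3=-21*r^2 - 18*r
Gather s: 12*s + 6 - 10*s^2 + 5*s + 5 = -10*s^2 + 17*s + 11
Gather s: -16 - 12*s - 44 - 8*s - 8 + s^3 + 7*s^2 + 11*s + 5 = s^3 + 7*s^2 - 9*s - 63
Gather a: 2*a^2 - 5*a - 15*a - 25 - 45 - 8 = 2*a^2 - 20*a - 78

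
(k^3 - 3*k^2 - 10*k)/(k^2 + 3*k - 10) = k*(k^2 - 3*k - 10)/(k^2 + 3*k - 10)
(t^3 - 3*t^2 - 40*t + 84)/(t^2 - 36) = (t^2 - 9*t + 14)/(t - 6)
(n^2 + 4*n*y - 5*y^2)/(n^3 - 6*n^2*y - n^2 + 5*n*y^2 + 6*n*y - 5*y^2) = (-n - 5*y)/(-n^2 + 5*n*y + n - 5*y)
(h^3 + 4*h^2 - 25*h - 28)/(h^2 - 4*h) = h + 8 + 7/h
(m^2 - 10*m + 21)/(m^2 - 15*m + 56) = (m - 3)/(m - 8)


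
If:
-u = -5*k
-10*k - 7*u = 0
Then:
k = 0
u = 0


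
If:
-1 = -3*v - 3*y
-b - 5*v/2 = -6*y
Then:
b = 17*y/2 - 5/6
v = 1/3 - y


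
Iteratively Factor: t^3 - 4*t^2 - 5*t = (t)*(t^2 - 4*t - 5) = t*(t + 1)*(t - 5)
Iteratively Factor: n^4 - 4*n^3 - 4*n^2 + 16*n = (n - 2)*(n^3 - 2*n^2 - 8*n) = (n - 4)*(n - 2)*(n^2 + 2*n) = n*(n - 4)*(n - 2)*(n + 2)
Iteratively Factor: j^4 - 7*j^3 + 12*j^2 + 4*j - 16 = (j - 4)*(j^3 - 3*j^2 + 4) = (j - 4)*(j - 2)*(j^2 - j - 2) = (j - 4)*(j - 2)^2*(j + 1)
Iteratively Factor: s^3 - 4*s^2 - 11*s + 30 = (s + 3)*(s^2 - 7*s + 10) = (s - 5)*(s + 3)*(s - 2)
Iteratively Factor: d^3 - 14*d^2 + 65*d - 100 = (d - 5)*(d^2 - 9*d + 20) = (d - 5)*(d - 4)*(d - 5)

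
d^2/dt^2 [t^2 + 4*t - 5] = 2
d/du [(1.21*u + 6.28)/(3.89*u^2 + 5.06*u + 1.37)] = (4.7069*u^2 + 6.1226*u - (1.21*u + 6.28)*(7.78*u + 5.06) + 1.6577)/(3.89*u^2 + 5.06*u + 1.37)^2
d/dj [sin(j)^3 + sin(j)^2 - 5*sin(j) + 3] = (3*sin(j)^2 + 2*sin(j) - 5)*cos(j)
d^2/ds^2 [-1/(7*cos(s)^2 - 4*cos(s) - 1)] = (-196*sin(s)^4 + 142*sin(s)^2 - 101*cos(s) + 21*cos(3*s) + 100)/(7*sin(s)^2 + 4*cos(s) - 6)^3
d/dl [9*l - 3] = 9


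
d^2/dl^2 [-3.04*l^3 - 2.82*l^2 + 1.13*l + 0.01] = -18.24*l - 5.64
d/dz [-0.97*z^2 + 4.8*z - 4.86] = 4.8 - 1.94*z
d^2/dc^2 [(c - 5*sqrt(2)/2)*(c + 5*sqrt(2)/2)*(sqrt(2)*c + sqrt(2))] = sqrt(2)*(6*c + 2)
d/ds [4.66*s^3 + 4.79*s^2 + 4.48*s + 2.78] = 13.98*s^2 + 9.58*s + 4.48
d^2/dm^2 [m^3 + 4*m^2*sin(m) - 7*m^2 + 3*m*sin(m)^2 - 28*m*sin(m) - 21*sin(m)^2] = -4*m^2*sin(m) + 28*m*sin(m) + 16*m*cos(m) + 6*m*cos(2*m) + 6*m + 8*sin(m) + 6*sin(2*m) - 56*cos(m) - 42*cos(2*m) - 14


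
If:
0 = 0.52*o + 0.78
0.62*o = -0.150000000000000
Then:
No Solution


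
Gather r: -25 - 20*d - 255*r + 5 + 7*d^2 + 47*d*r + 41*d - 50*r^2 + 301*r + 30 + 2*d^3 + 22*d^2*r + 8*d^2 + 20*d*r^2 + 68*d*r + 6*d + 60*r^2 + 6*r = 2*d^3 + 15*d^2 + 27*d + r^2*(20*d + 10) + r*(22*d^2 + 115*d + 52) + 10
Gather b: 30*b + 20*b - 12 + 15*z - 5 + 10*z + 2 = 50*b + 25*z - 15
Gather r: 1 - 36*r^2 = 1 - 36*r^2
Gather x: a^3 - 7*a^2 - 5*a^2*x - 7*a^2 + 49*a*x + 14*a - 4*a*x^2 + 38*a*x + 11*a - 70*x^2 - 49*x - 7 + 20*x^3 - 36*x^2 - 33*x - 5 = a^3 - 14*a^2 + 25*a + 20*x^3 + x^2*(-4*a - 106) + x*(-5*a^2 + 87*a - 82) - 12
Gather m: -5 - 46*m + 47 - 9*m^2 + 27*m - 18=-9*m^2 - 19*m + 24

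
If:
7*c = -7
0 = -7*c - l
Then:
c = -1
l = 7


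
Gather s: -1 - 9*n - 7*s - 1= -9*n - 7*s - 2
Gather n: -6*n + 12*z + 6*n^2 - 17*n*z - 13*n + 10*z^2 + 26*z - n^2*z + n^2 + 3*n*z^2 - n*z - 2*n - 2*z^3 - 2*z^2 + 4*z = n^2*(7 - z) + n*(3*z^2 - 18*z - 21) - 2*z^3 + 8*z^2 + 42*z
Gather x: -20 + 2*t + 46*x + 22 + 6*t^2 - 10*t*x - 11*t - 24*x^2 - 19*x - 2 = 6*t^2 - 9*t - 24*x^2 + x*(27 - 10*t)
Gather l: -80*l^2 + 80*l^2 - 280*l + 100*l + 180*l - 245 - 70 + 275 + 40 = 0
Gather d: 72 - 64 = 8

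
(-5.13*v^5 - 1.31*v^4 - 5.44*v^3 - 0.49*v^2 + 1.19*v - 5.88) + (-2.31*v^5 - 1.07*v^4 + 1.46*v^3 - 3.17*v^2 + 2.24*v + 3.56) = -7.44*v^5 - 2.38*v^4 - 3.98*v^3 - 3.66*v^2 + 3.43*v - 2.32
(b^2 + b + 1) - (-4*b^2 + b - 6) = 5*b^2 + 7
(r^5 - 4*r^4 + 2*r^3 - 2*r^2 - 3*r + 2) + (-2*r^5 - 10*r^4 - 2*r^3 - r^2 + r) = -r^5 - 14*r^4 - 3*r^2 - 2*r + 2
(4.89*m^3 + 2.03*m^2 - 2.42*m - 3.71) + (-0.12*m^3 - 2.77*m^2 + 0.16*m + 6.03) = 4.77*m^3 - 0.74*m^2 - 2.26*m + 2.32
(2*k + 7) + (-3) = 2*k + 4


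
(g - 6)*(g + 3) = g^2 - 3*g - 18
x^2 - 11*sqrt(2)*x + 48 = (x - 8*sqrt(2))*(x - 3*sqrt(2))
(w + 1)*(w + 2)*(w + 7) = w^3 + 10*w^2 + 23*w + 14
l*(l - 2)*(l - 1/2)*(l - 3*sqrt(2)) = l^4 - 3*sqrt(2)*l^3 - 5*l^3/2 + l^2 + 15*sqrt(2)*l^2/2 - 3*sqrt(2)*l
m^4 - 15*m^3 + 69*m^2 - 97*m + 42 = (m - 7)*(m - 6)*(m - 1)^2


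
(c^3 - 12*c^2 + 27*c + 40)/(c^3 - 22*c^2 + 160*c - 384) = (c^2 - 4*c - 5)/(c^2 - 14*c + 48)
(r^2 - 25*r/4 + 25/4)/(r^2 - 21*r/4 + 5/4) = (4*r - 5)/(4*r - 1)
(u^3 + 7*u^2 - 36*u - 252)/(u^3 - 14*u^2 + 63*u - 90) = (u^2 + 13*u + 42)/(u^2 - 8*u + 15)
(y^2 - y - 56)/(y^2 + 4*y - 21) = (y - 8)/(y - 3)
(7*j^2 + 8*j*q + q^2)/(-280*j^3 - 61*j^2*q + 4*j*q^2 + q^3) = (j + q)/(-40*j^2 - 3*j*q + q^2)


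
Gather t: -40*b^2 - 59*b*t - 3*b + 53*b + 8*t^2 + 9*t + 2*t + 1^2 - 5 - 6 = -40*b^2 + 50*b + 8*t^2 + t*(11 - 59*b) - 10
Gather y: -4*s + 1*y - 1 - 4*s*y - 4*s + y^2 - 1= -8*s + y^2 + y*(1 - 4*s) - 2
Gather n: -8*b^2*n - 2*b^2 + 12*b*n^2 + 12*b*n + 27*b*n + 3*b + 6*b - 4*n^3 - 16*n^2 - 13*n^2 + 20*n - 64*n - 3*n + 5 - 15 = -2*b^2 + 9*b - 4*n^3 + n^2*(12*b - 29) + n*(-8*b^2 + 39*b - 47) - 10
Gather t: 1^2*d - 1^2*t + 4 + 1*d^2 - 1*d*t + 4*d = d^2 + 5*d + t*(-d - 1) + 4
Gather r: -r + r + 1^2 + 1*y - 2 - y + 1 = 0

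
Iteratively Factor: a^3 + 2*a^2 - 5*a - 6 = (a + 1)*(a^2 + a - 6) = (a + 1)*(a + 3)*(a - 2)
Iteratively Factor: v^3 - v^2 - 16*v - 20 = (v - 5)*(v^2 + 4*v + 4) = (v - 5)*(v + 2)*(v + 2)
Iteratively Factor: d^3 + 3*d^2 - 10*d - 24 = (d - 3)*(d^2 + 6*d + 8) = (d - 3)*(d + 4)*(d + 2)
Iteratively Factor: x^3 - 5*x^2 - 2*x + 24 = (x + 2)*(x^2 - 7*x + 12) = (x - 3)*(x + 2)*(x - 4)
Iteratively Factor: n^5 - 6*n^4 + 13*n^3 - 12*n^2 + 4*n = (n - 2)*(n^4 - 4*n^3 + 5*n^2 - 2*n) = (n - 2)^2*(n^3 - 2*n^2 + n) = (n - 2)^2*(n - 1)*(n^2 - n) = (n - 2)^2*(n - 1)^2*(n)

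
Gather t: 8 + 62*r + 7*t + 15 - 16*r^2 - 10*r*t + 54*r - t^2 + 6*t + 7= -16*r^2 + 116*r - t^2 + t*(13 - 10*r) + 30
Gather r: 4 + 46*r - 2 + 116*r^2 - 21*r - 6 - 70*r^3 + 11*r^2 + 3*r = -70*r^3 + 127*r^2 + 28*r - 4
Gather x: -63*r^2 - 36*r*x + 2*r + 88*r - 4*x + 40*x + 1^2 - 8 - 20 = -63*r^2 + 90*r + x*(36 - 36*r) - 27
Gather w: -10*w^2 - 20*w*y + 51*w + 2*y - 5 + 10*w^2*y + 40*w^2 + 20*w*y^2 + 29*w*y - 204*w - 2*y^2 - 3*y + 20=w^2*(10*y + 30) + w*(20*y^2 + 9*y - 153) - 2*y^2 - y + 15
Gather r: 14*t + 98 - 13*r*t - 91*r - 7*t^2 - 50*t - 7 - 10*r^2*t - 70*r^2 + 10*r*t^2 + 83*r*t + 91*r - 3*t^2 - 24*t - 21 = r^2*(-10*t - 70) + r*(10*t^2 + 70*t) - 10*t^2 - 60*t + 70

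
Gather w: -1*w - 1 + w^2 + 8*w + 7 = w^2 + 7*w + 6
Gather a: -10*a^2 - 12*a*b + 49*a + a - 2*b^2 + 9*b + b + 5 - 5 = -10*a^2 + a*(50 - 12*b) - 2*b^2 + 10*b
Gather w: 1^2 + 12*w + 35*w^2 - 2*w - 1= 35*w^2 + 10*w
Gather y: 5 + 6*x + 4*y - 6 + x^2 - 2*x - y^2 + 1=x^2 + 4*x - y^2 + 4*y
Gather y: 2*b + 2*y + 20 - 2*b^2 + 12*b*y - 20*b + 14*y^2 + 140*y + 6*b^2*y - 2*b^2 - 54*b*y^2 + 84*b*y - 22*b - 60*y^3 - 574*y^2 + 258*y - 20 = -4*b^2 - 40*b - 60*y^3 + y^2*(-54*b - 560) + y*(6*b^2 + 96*b + 400)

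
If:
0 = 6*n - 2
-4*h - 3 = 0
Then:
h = -3/4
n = 1/3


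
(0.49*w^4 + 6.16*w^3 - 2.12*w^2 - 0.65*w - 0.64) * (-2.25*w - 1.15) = -1.1025*w^5 - 14.4235*w^4 - 2.314*w^3 + 3.9005*w^2 + 2.1875*w + 0.736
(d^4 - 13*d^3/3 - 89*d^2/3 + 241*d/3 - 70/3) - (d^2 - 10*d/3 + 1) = d^4 - 13*d^3/3 - 92*d^2/3 + 251*d/3 - 73/3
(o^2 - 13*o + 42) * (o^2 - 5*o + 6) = o^4 - 18*o^3 + 113*o^2 - 288*o + 252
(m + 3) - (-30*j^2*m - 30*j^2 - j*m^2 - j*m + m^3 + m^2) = 30*j^2*m + 30*j^2 + j*m^2 + j*m - m^3 - m^2 + m + 3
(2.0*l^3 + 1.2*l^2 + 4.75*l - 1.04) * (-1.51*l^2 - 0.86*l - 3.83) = -3.02*l^5 - 3.532*l^4 - 15.8645*l^3 - 7.1106*l^2 - 17.2981*l + 3.9832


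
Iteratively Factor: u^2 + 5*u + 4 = (u + 4)*(u + 1)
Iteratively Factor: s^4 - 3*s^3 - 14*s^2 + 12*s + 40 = (s + 2)*(s^3 - 5*s^2 - 4*s + 20) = (s + 2)^2*(s^2 - 7*s + 10) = (s - 2)*(s + 2)^2*(s - 5)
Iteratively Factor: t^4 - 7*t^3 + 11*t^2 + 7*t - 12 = (t + 1)*(t^3 - 8*t^2 + 19*t - 12) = (t - 4)*(t + 1)*(t^2 - 4*t + 3) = (t - 4)*(t - 3)*(t + 1)*(t - 1)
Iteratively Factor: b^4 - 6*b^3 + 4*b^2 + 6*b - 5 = (b + 1)*(b^3 - 7*b^2 + 11*b - 5) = (b - 5)*(b + 1)*(b^2 - 2*b + 1) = (b - 5)*(b - 1)*(b + 1)*(b - 1)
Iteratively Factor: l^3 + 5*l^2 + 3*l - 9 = (l - 1)*(l^2 + 6*l + 9) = (l - 1)*(l + 3)*(l + 3)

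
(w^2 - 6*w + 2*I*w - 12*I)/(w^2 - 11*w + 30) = (w + 2*I)/(w - 5)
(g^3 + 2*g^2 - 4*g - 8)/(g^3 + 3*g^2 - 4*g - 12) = (g + 2)/(g + 3)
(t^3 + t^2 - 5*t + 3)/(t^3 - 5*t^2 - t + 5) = (t^2 + 2*t - 3)/(t^2 - 4*t - 5)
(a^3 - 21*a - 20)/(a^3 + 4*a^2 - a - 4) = (a - 5)/(a - 1)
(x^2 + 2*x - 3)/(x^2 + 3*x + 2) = (x^2 + 2*x - 3)/(x^2 + 3*x + 2)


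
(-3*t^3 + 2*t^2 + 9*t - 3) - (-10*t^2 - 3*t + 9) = -3*t^3 + 12*t^2 + 12*t - 12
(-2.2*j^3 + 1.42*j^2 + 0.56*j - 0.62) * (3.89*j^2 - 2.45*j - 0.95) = -8.558*j^5 + 10.9138*j^4 + 0.7894*j^3 - 5.1328*j^2 + 0.987*j + 0.589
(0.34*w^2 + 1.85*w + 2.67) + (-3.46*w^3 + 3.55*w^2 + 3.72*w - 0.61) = -3.46*w^3 + 3.89*w^2 + 5.57*w + 2.06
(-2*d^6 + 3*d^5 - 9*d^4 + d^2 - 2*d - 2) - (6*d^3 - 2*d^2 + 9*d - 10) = -2*d^6 + 3*d^5 - 9*d^4 - 6*d^3 + 3*d^2 - 11*d + 8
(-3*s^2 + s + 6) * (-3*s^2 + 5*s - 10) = 9*s^4 - 18*s^3 + 17*s^2 + 20*s - 60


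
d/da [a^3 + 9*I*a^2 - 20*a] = 3*a^2 + 18*I*a - 20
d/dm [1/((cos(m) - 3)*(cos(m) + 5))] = 2*(cos(m) + 1)*sin(m)/((cos(m) - 3)^2*(cos(m) + 5)^2)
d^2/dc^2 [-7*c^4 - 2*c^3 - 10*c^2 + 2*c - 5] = -84*c^2 - 12*c - 20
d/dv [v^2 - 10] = 2*v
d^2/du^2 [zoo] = 0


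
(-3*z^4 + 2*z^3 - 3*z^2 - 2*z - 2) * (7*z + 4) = -21*z^5 + 2*z^4 - 13*z^3 - 26*z^2 - 22*z - 8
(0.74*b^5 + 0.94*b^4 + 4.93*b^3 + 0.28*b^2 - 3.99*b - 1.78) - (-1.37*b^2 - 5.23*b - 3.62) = 0.74*b^5 + 0.94*b^4 + 4.93*b^3 + 1.65*b^2 + 1.24*b + 1.84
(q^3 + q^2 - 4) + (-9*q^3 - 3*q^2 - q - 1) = -8*q^3 - 2*q^2 - q - 5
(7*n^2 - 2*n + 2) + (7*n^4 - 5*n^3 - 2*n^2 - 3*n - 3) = 7*n^4 - 5*n^3 + 5*n^2 - 5*n - 1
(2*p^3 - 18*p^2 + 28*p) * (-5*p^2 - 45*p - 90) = -10*p^5 + 490*p^3 + 360*p^2 - 2520*p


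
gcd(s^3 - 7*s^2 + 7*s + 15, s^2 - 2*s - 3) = s^2 - 2*s - 3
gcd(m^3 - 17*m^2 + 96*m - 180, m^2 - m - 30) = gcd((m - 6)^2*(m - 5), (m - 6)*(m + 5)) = m - 6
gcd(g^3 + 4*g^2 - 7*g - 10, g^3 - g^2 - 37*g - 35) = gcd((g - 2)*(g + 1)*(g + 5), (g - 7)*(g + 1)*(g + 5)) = g^2 + 6*g + 5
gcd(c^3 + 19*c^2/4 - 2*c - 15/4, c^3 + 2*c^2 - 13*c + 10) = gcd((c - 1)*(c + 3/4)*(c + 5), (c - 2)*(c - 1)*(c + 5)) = c^2 + 4*c - 5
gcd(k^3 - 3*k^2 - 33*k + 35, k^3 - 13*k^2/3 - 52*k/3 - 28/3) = k - 7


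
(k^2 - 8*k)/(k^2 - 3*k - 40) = k/(k + 5)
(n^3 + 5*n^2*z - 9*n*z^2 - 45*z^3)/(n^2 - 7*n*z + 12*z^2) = (-n^2 - 8*n*z - 15*z^2)/(-n + 4*z)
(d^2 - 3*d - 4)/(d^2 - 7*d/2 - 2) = 2*(d + 1)/(2*d + 1)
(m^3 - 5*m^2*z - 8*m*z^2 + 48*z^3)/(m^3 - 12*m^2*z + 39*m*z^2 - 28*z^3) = (m^2 - m*z - 12*z^2)/(m^2 - 8*m*z + 7*z^2)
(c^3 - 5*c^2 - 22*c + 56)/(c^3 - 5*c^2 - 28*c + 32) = (c^2 - 9*c + 14)/(c^2 - 9*c + 8)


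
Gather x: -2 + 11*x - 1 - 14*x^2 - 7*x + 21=-14*x^2 + 4*x + 18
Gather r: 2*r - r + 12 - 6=r + 6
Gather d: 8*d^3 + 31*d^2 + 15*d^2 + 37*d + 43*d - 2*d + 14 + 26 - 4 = 8*d^3 + 46*d^2 + 78*d + 36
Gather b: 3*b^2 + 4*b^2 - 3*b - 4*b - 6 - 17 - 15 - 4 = 7*b^2 - 7*b - 42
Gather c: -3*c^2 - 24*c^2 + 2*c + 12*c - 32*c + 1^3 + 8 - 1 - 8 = -27*c^2 - 18*c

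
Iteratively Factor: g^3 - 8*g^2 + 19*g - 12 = (g - 3)*(g^2 - 5*g + 4) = (g - 4)*(g - 3)*(g - 1)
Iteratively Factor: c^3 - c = (c + 1)*(c^2 - c) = (c - 1)*(c + 1)*(c)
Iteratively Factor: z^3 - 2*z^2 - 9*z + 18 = (z - 3)*(z^2 + z - 6) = (z - 3)*(z - 2)*(z + 3)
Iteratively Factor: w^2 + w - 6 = (w - 2)*(w + 3)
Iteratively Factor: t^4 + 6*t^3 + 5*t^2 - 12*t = (t + 4)*(t^3 + 2*t^2 - 3*t) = (t - 1)*(t + 4)*(t^2 + 3*t) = t*(t - 1)*(t + 4)*(t + 3)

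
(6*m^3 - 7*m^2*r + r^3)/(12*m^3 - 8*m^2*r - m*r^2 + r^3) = (-m + r)/(-2*m + r)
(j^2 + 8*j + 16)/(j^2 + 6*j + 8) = (j + 4)/(j + 2)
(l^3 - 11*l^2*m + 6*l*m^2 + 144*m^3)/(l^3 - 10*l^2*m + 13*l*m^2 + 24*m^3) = (l^2 - 3*l*m - 18*m^2)/(l^2 - 2*l*m - 3*m^2)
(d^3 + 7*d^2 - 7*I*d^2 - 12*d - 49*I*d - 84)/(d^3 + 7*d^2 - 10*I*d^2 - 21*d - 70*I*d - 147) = (d - 4*I)/(d - 7*I)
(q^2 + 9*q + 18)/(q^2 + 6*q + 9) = (q + 6)/(q + 3)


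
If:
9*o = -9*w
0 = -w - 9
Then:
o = 9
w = -9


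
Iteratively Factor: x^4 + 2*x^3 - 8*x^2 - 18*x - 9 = (x + 1)*(x^3 + x^2 - 9*x - 9) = (x + 1)^2*(x^2 - 9) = (x - 3)*(x + 1)^2*(x + 3)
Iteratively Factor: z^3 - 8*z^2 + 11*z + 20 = (z - 5)*(z^2 - 3*z - 4) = (z - 5)*(z + 1)*(z - 4)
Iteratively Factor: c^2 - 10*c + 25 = (c - 5)*(c - 5)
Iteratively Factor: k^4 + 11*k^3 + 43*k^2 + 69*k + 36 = (k + 4)*(k^3 + 7*k^2 + 15*k + 9) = (k + 3)*(k + 4)*(k^2 + 4*k + 3) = (k + 1)*(k + 3)*(k + 4)*(k + 3)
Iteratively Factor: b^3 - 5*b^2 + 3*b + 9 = (b - 3)*(b^2 - 2*b - 3) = (b - 3)^2*(b + 1)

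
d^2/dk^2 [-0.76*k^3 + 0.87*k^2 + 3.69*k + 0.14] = 1.74 - 4.56*k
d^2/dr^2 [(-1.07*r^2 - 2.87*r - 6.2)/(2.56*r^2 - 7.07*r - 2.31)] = (7.105427357601e-15*r^4 - 76.349952*r^3 - 281.759232*r^2 + 571.458048*r - 610.816696)/(16.777216*r^6 - 139.001856*r^5 + 338.467584*r^4 - 102.538331*r^3 - 305.414109*r^2 - 113.178681*r - 12.326391)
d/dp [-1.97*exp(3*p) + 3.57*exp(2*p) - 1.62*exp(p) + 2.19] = (-5.91*exp(2*p) + 7.14*exp(p) - 1.62)*exp(p)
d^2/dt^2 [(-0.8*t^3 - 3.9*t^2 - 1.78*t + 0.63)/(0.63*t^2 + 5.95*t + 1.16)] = (7.105427357601e-15*t^4 - 27.6493839999999*t^3 - 14.5285979999999*t^2 + 15.515394*t + 57.761782)/(0.250047*t^6 + 7.084665*t^5 + 68.291937*t^4 + 236.734435*t^3 + 125.743884*t^2 + 24.01896*t + 1.560896)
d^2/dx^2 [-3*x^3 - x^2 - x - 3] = -18*x - 2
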